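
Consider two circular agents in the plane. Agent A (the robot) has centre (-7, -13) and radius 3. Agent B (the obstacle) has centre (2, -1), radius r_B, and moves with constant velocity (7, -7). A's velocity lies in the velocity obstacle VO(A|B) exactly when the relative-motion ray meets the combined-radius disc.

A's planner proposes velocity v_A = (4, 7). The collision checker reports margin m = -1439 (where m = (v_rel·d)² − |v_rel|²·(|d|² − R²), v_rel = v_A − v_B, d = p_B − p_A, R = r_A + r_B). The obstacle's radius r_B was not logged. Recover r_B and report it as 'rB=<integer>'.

m = -1439
d = (9, 12);  v_rel = (-3, 14),  |v_rel|² = 205
v_rel×d = (-3)·(12) − (14)·(9) = -162
since m = R²·205 − (-162)²:  R² = (26244 + -1439) / 205 = 121
R = √121 = 11  ⇒  r_B = 11 − 3 = 8

rB=8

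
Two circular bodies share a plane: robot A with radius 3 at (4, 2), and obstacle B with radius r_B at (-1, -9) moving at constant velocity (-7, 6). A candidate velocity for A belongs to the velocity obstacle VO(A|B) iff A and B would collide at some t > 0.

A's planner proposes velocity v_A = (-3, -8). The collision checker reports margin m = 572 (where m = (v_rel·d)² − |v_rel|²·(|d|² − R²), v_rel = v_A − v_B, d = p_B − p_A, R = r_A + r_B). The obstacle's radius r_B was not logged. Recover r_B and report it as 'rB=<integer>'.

m = 572
d = (-5, -11);  v_rel = (4, -14),  |v_rel|² = 212
v_rel×d = (4)·(-11) − (-14)·(-5) = -114
since m = R²·212 − (-114)²:  R² = (12996 + 572) / 212 = 64
R = √64 = 8  ⇒  r_B = 8 − 3 = 5

rB=5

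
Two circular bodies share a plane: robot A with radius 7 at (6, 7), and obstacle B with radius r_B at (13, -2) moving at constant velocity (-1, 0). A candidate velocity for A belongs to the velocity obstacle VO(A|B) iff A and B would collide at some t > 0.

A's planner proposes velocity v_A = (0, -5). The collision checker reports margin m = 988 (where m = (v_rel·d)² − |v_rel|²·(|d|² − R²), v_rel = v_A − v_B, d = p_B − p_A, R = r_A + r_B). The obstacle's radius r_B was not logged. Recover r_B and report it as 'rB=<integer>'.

m = 988
d = (7, -9);  v_rel = (1, -5),  |v_rel|² = 26
v_rel×d = (1)·(-9) − (-5)·(7) = 26
since m = R²·26 − 26²:  R² = (676 + 988) / 26 = 64
R = √64 = 8  ⇒  r_B = 8 − 7 = 1

rB=1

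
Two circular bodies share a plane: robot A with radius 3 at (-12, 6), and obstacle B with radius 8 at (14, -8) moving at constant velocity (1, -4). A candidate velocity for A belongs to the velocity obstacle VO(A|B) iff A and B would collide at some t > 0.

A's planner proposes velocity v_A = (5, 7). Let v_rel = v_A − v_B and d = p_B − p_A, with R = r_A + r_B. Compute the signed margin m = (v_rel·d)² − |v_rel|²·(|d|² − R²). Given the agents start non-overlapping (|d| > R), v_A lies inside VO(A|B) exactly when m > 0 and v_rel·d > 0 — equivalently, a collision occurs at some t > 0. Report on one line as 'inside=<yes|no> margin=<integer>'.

d = (26, -14),  |d|² = 872;  R = 3+8 = 11,  c = 872−11² = 751
v_rel = (4, 11),  |v_rel|² = 137;  v_rel·d = (4)·(26) + (11)·(-14) = -50
137·t² + 100·t + 751 = 0  ⇒  m = (-50)² − 137·751 = -100387
m = -100387 < 0,  v_rel·d = -50 < 0  ⇒  outside

inside=no margin=-100387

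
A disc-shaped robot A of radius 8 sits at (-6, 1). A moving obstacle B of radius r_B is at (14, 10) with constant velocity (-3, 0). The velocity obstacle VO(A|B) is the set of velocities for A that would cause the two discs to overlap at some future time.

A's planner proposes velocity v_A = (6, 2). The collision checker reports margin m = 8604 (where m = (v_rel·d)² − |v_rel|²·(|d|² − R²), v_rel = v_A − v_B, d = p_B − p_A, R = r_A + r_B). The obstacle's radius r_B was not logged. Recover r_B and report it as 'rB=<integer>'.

m = 8604
d = (20, 9);  v_rel = (9, 2),  |v_rel|² = 85
v_rel×d = (9)·(9) − (2)·(20) = 41
since m = R²·85 − 41²:  R² = (1681 + 8604) / 85 = 121
R = √121 = 11  ⇒  r_B = 11 − 8 = 3

rB=3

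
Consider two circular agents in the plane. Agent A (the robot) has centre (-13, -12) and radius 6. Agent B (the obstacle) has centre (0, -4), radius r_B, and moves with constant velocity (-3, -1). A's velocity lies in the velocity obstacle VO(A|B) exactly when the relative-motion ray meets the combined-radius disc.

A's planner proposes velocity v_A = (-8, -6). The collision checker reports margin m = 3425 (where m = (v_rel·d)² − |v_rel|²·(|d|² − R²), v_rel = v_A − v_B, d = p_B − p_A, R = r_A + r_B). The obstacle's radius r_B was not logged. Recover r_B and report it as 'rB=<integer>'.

m = 3425
d = (13, 8);  v_rel = (-5, -5),  |v_rel|² = 50
v_rel×d = (-5)·(8) − (-5)·(13) = 25
since m = R²·50 − 25²:  R² = (625 + 3425) / 50 = 81
R = √81 = 9  ⇒  r_B = 9 − 6 = 3

rB=3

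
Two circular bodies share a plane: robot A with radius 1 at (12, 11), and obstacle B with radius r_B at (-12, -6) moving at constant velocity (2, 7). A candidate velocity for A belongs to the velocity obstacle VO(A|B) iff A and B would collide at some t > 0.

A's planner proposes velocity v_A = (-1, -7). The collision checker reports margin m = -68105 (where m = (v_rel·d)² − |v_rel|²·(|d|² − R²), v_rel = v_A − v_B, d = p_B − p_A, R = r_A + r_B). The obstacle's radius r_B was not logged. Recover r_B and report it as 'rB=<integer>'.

m = -68105
d = (-24, -17);  v_rel = (-3, -14),  |v_rel|² = 205
v_rel×d = (-3)·(-17) − (-14)·(-24) = -285
since m = R²·205 − (-285)²:  R² = (81225 + -68105) / 205 = 64
R = √64 = 8  ⇒  r_B = 8 − 1 = 7

rB=7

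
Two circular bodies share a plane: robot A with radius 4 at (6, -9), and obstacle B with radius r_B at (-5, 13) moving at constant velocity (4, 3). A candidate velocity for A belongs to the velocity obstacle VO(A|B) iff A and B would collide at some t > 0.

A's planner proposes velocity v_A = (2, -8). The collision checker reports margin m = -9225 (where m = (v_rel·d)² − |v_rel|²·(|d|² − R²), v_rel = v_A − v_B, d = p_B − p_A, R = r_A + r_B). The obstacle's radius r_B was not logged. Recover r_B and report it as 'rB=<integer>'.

m = -9225
d = (-11, 22);  v_rel = (-2, -11),  |v_rel|² = 125
v_rel×d = (-2)·(22) − (-11)·(-11) = -165
since m = R²·125 − (-165)²:  R² = (27225 + -9225) / 125 = 144
R = √144 = 12  ⇒  r_B = 12 − 4 = 8

rB=8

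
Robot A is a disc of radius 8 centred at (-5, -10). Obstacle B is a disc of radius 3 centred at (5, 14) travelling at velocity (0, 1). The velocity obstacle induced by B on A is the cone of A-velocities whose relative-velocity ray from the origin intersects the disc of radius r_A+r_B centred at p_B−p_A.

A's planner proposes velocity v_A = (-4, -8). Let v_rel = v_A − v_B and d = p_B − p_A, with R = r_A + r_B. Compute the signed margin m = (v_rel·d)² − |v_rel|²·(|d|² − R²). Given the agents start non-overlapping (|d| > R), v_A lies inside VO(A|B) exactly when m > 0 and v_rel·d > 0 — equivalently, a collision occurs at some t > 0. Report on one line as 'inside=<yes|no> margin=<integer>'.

d = (10, 24),  |d|² = 676;  R = 8+3 = 11,  c = 676−11² = 555
v_rel = (-4, -9),  |v_rel|² = 97;  v_rel·d = (-4)·(10) + (-9)·(24) = -256
97·t² + 512·t + 555 = 0  ⇒  m = (-256)² − 97·555 = 11701
m = 11701 > 0,  v_rel·d = -256 < 0  ⇒  outside

inside=no margin=11701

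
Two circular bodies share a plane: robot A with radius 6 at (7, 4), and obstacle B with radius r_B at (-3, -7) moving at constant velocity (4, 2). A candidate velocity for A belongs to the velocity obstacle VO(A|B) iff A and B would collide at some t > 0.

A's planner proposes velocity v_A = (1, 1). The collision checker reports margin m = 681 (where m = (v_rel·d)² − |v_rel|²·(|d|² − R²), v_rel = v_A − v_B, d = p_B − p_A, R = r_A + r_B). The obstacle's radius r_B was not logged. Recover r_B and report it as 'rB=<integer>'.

m = 681
d = (-10, -11);  v_rel = (-3, -1),  |v_rel|² = 10
v_rel×d = (-3)·(-11) − (-1)·(-10) = 23
since m = R²·10 − 23²:  R² = (529 + 681) / 10 = 121
R = √121 = 11  ⇒  r_B = 11 − 6 = 5

rB=5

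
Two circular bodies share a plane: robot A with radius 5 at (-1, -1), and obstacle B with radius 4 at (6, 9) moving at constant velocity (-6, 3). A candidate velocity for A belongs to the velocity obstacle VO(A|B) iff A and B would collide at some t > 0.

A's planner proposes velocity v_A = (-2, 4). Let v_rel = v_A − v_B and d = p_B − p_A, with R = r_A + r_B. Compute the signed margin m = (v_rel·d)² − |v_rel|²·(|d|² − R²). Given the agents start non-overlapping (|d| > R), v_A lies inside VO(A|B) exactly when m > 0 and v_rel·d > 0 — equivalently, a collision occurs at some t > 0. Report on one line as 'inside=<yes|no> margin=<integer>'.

d = (7, 10),  |d|² = 149;  R = 5+4 = 9,  c = 149−9² = 68
v_rel = (4, 1),  |v_rel|² = 17;  v_rel·d = (4)·(7) + (1)·(10) = 38
17·t² − 76·t + 68 = 0  ⇒  m = 38² − 17·68 = 288
m = 288 > 0,  v_rel·d = 38 > 0  ⇒  inside

inside=yes margin=288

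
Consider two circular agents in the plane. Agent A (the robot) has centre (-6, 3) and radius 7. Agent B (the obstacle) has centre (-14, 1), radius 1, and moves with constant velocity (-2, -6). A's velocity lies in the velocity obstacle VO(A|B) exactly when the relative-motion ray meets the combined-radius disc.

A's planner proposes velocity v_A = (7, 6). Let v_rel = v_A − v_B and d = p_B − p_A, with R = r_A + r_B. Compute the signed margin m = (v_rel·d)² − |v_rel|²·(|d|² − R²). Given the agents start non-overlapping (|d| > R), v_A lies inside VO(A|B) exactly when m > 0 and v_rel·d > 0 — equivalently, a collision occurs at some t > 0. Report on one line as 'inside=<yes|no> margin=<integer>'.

d = (-8, -2),  |d|² = 68;  R = 7+1 = 8,  c = 68−8² = 4
v_rel = (9, 12),  |v_rel|² = 225;  v_rel·d = (9)·(-8) + (12)·(-2) = -96
225·t² + 192·t + 4 = 0  ⇒  m = (-96)² − 225·4 = 8316
m = 8316 > 0,  v_rel·d = -96 < 0  ⇒  outside

inside=no margin=8316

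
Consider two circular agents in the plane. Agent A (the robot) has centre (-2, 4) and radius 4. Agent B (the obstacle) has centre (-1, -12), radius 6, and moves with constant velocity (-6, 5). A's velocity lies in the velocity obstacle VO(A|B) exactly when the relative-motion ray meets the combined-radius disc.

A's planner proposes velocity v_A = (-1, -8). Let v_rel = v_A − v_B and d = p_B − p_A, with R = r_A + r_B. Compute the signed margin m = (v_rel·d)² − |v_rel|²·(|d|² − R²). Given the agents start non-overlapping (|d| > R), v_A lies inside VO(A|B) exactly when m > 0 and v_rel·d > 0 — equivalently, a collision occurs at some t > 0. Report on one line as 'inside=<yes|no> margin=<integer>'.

d = (1, -16),  |d|² = 257;  R = 4+6 = 10,  c = 257−10² = 157
v_rel = (5, -13),  |v_rel|² = 194;  v_rel·d = (5)·(1) + (-13)·(-16) = 213
194·t² − 426·t + 157 = 0  ⇒  m = 213² − 194·157 = 14911
m = 14911 > 0,  v_rel·d = 213 > 0  ⇒  inside

inside=yes margin=14911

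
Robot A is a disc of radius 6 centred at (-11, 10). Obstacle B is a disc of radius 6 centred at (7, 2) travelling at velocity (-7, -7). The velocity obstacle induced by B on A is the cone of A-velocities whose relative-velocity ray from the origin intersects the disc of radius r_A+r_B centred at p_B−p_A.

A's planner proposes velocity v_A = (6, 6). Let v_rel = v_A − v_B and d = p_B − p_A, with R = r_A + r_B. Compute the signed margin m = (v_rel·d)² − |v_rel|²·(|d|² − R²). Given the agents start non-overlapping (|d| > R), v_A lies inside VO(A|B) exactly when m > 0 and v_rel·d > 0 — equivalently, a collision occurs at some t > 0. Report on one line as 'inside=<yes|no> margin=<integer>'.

d = (18, -8),  |d|² = 388;  R = 6+6 = 12,  c = 388−12² = 244
v_rel = (13, 13),  |v_rel|² = 338;  v_rel·d = (13)·(18) + (13)·(-8) = 130
338·t² − 260·t + 244 = 0  ⇒  m = 130² − 338·244 = -65572
m = -65572 < 0,  v_rel·d = 130 > 0  ⇒  outside

inside=no margin=-65572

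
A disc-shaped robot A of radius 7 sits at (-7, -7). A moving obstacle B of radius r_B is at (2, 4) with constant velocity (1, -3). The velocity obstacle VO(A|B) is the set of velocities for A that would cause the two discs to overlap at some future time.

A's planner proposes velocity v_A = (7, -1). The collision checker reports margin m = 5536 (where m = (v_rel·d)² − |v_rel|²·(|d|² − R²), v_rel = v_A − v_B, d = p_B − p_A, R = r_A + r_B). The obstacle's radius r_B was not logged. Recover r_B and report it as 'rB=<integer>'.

m = 5536
d = (9, 11);  v_rel = (6, 2),  |v_rel|² = 40
v_rel×d = (6)·(11) − (2)·(9) = 48
since m = R²·40 − 48²:  R² = (2304 + 5536) / 40 = 196
R = √196 = 14  ⇒  r_B = 14 − 7 = 7

rB=7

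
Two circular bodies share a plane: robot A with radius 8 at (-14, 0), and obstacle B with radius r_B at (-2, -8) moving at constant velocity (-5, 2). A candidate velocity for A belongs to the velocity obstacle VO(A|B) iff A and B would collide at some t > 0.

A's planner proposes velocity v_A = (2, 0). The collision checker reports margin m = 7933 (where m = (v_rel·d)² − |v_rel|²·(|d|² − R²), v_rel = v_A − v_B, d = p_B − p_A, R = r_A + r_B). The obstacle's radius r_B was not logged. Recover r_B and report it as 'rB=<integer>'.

m = 7933
d = (12, -8);  v_rel = (7, -2),  |v_rel|² = 53
v_rel×d = (7)·(-8) − (-2)·(12) = -32
since m = R²·53 − (-32)²:  R² = (1024 + 7933) / 53 = 169
R = √169 = 13  ⇒  r_B = 13 − 8 = 5

rB=5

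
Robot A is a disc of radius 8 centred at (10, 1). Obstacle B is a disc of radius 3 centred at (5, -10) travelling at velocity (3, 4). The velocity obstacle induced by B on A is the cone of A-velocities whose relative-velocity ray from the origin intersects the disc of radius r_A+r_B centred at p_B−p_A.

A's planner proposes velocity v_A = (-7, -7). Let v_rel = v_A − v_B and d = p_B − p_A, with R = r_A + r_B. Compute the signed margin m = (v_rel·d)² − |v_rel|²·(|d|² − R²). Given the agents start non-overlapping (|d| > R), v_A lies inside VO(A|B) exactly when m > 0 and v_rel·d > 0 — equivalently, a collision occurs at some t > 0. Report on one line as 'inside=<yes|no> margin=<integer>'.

d = (-5, -11),  |d|² = 146;  R = 8+3 = 11,  c = 146−11² = 25
v_rel = (-10, -11),  |v_rel|² = 221;  v_rel·d = (-10)·(-5) + (-11)·(-11) = 171
221·t² − 342·t + 25 = 0  ⇒  m = 171² − 221·25 = 23716
m = 23716 > 0,  v_rel·d = 171 > 0  ⇒  inside

inside=yes margin=23716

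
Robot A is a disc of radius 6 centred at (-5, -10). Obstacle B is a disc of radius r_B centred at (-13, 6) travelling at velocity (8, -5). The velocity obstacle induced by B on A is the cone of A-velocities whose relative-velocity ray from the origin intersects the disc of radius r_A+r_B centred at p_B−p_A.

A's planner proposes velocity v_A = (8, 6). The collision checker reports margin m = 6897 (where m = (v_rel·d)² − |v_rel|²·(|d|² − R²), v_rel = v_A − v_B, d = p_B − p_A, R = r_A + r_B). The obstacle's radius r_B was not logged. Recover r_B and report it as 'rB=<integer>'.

m = 6897
d = (-8, 16);  v_rel = (0, 11),  |v_rel|² = 121
v_rel×d = (0)·(16) − (11)·(-8) = 88
since m = R²·121 − 88²:  R² = (7744 + 6897) / 121 = 121
R = √121 = 11  ⇒  r_B = 11 − 6 = 5

rB=5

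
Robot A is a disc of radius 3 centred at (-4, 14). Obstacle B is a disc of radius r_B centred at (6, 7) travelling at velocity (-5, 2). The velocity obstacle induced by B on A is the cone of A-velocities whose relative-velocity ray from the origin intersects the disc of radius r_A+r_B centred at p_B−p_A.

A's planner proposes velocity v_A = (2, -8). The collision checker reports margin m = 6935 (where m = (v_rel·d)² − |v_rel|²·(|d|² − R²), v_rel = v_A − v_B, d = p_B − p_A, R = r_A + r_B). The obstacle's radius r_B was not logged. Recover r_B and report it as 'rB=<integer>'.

m = 6935
d = (10, -7);  v_rel = (7, -10),  |v_rel|² = 149
v_rel×d = (7)·(-7) − (-10)·(10) = 51
since m = R²·149 − 51²:  R² = (2601 + 6935) / 149 = 64
R = √64 = 8  ⇒  r_B = 8 − 3 = 5

rB=5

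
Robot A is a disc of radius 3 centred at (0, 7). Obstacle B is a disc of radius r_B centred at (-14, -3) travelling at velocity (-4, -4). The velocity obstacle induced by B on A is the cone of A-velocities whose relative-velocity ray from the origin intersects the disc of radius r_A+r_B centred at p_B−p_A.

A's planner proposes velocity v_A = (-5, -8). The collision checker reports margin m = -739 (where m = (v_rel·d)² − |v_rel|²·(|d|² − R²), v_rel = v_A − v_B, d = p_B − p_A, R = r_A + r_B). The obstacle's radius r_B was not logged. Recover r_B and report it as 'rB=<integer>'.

m = -739
d = (-14, -10);  v_rel = (-1, -4),  |v_rel|² = 17
v_rel×d = (-1)·(-10) − (-4)·(-14) = -46
since m = R²·17 − (-46)²:  R² = (2116 + -739) / 17 = 81
R = √81 = 9  ⇒  r_B = 9 − 3 = 6

rB=6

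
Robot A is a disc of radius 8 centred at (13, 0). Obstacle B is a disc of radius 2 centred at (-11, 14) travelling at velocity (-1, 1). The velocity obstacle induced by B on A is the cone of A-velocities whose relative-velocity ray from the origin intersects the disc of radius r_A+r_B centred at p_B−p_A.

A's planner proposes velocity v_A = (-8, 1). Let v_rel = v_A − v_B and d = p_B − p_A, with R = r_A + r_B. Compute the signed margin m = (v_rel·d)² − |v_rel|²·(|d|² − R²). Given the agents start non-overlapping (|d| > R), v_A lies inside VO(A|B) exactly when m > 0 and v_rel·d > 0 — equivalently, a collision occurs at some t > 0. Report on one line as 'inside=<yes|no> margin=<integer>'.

d = (-24, 14),  |d|² = 772;  R = 8+2 = 10,  c = 772−10² = 672
v_rel = (-7, 0),  |v_rel|² = 49;  v_rel·d = (-7)·(-24) + (0)·(14) = 168
49·t² − 336·t + 672 = 0  ⇒  m = 168² − 49·672 = -4704
m = -4704 < 0,  v_rel·d = 168 > 0  ⇒  outside

inside=no margin=-4704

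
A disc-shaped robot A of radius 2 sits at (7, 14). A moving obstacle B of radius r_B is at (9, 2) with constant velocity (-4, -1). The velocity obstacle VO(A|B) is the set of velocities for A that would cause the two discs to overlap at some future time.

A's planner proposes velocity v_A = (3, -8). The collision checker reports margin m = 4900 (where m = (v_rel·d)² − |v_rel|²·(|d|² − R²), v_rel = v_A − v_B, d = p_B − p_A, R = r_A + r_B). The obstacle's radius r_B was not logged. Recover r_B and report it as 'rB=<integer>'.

m = 4900
d = (2, -12);  v_rel = (7, -7),  |v_rel|² = 98
v_rel×d = (7)·(-12) − (-7)·(2) = -70
since m = R²·98 − (-70)²:  R² = (4900 + 4900) / 98 = 100
R = √100 = 10  ⇒  r_B = 10 − 2 = 8

rB=8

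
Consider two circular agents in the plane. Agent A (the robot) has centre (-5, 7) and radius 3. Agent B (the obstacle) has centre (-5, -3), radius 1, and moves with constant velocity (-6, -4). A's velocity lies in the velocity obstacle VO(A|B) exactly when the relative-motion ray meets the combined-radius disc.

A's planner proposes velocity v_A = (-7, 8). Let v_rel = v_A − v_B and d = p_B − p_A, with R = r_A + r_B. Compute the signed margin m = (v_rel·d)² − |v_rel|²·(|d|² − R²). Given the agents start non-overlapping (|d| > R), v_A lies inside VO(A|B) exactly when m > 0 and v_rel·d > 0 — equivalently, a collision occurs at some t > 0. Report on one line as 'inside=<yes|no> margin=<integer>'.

d = (0, -10),  |d|² = 100;  R = 3+1 = 4,  c = 100−4² = 84
v_rel = (-1, 12),  |v_rel|² = 145;  v_rel·d = (-1)·(0) + (12)·(-10) = -120
145·t² + 240·t + 84 = 0  ⇒  m = (-120)² − 145·84 = 2220
m = 2220 > 0,  v_rel·d = -120 < 0  ⇒  outside

inside=no margin=2220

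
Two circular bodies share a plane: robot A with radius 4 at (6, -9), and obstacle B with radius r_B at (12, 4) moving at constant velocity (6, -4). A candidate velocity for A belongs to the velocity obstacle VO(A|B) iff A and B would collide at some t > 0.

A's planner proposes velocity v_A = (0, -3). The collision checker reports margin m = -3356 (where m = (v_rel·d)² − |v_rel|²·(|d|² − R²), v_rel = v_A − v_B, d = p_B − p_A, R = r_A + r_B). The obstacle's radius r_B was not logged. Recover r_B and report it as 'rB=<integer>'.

m = -3356
d = (6, 13);  v_rel = (-6, 1),  |v_rel|² = 37
v_rel×d = (-6)·(13) − (1)·(6) = -84
since m = R²·37 − (-84)²:  R² = (7056 + -3356) / 37 = 100
R = √100 = 10  ⇒  r_B = 10 − 4 = 6

rB=6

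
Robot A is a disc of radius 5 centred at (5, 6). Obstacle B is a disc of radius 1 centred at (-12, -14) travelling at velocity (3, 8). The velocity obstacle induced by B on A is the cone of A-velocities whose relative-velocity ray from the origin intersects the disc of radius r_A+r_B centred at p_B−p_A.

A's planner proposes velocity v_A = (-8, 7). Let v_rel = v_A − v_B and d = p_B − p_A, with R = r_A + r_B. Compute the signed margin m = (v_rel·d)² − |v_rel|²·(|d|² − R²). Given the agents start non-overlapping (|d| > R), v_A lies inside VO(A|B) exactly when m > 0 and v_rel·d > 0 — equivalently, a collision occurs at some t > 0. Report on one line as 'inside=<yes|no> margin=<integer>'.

d = (-17, -20),  |d|² = 689;  R = 5+1 = 6,  c = 689−6² = 653
v_rel = (-11, -1),  |v_rel|² = 122;  v_rel·d = (-11)·(-17) + (-1)·(-20) = 207
122·t² − 414·t + 653 = 0  ⇒  m = 207² − 122·653 = -36817
m = -36817 < 0,  v_rel·d = 207 > 0  ⇒  outside

inside=no margin=-36817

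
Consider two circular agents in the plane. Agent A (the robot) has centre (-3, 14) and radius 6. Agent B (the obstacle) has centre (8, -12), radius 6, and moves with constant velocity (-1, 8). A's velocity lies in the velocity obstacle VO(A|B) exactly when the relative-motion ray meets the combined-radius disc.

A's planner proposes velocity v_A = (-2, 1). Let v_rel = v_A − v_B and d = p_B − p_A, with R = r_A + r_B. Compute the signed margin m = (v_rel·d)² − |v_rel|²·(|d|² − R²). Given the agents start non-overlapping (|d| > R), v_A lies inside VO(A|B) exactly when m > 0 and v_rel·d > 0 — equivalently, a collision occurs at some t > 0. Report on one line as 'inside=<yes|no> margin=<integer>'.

d = (11, -26),  |d|² = 797;  R = 6+6 = 12,  c = 797−12² = 653
v_rel = (-1, -7),  |v_rel|² = 50;  v_rel·d = (-1)·(11) + (-7)·(-26) = 171
50·t² − 342·t + 653 = 0  ⇒  m = 171² − 50·653 = -3409
m = -3409 < 0,  v_rel·d = 171 > 0  ⇒  outside

inside=no margin=-3409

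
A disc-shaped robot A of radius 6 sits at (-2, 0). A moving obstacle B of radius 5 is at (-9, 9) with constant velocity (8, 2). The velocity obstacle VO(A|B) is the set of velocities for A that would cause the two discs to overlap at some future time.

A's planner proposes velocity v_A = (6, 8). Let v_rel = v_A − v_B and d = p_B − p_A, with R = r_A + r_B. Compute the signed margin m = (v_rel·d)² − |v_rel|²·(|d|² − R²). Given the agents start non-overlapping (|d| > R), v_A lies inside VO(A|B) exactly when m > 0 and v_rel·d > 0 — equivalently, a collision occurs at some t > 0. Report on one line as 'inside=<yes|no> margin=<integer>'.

d = (-7, 9),  |d|² = 130;  R = 6+5 = 11,  c = 130−11² = 9
v_rel = (-2, 6),  |v_rel|² = 40;  v_rel·d = (-2)·(-7) + (6)·(9) = 68
40·t² − 136·t + 9 = 0  ⇒  m = 68² − 40·9 = 4264
m = 4264 > 0,  v_rel·d = 68 > 0  ⇒  inside

inside=yes margin=4264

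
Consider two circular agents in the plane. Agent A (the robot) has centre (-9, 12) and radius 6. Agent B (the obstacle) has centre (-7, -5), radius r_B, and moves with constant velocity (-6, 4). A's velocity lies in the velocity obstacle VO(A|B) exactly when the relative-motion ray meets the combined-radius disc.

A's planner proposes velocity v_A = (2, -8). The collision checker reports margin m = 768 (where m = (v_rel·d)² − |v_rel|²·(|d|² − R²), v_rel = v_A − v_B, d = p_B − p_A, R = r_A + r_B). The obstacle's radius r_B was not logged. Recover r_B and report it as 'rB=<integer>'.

m = 768
d = (2, -17);  v_rel = (8, -12),  |v_rel|² = 208
v_rel×d = (8)·(-17) − (-12)·(2) = -112
since m = R²·208 − (-112)²:  R² = (12544 + 768) / 208 = 64
R = √64 = 8  ⇒  r_B = 8 − 6 = 2

rB=2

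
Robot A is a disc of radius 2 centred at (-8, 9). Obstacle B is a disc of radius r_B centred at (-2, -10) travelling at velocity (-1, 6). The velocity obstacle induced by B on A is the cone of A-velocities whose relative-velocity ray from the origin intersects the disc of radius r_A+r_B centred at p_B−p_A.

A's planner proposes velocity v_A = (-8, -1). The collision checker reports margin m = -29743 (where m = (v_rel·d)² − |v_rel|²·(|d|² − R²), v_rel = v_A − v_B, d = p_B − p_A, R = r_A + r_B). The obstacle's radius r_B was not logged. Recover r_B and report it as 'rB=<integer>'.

m = -29743
d = (6, -19);  v_rel = (-7, -7),  |v_rel|² = 98
v_rel×d = (-7)·(-19) − (-7)·(6) = 175
since m = R²·98 − 175²:  R² = (30625 + -29743) / 98 = 9
R = √9 = 3  ⇒  r_B = 3 − 2 = 1

rB=1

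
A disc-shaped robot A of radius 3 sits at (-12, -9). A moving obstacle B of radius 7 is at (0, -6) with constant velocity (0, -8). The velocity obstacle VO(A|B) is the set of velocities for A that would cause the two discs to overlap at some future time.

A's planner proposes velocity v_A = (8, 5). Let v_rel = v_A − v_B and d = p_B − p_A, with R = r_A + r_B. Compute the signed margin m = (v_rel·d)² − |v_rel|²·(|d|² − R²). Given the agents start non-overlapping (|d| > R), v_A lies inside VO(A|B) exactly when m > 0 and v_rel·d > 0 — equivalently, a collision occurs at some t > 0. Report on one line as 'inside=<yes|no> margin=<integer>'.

d = (12, 3),  |d|² = 153;  R = 3+7 = 10,  c = 153−10² = 53
v_rel = (8, 13),  |v_rel|² = 233;  v_rel·d = (8)·(12) + (13)·(3) = 135
233·t² − 270·t + 53 = 0  ⇒  m = 135² − 233·53 = 5876
m = 5876 > 0,  v_rel·d = 135 > 0  ⇒  inside

inside=yes margin=5876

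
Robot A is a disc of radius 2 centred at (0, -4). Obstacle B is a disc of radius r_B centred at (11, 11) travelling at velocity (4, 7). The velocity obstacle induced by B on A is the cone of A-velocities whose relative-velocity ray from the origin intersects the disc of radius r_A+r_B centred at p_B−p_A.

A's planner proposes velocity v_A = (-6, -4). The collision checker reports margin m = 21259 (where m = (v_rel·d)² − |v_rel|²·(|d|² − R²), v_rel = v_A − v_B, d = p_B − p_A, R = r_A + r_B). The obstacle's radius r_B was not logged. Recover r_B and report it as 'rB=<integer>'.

m = 21259
d = (11, 15);  v_rel = (-10, -11),  |v_rel|² = 221
v_rel×d = (-10)·(15) − (-11)·(11) = -29
since m = R²·221 − (-29)²:  R² = (841 + 21259) / 221 = 100
R = √100 = 10  ⇒  r_B = 10 − 2 = 8

rB=8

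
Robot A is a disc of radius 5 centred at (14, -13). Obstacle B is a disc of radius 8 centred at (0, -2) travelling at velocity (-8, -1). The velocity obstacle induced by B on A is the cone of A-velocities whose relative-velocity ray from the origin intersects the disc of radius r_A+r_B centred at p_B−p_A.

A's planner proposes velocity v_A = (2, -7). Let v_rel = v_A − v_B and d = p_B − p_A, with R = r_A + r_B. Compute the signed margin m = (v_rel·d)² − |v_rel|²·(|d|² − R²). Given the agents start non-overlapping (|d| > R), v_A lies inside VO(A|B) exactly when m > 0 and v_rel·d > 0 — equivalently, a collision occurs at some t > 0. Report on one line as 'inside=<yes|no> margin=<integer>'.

d = (-14, 11),  |d|² = 317;  R = 5+8 = 13,  c = 317−13² = 148
v_rel = (10, -6),  |v_rel|² = 136;  v_rel·d = (10)·(-14) + (-6)·(11) = -206
136·t² + 412·t + 148 = 0  ⇒  m = (-206)² − 136·148 = 22308
m = 22308 > 0,  v_rel·d = -206 < 0  ⇒  outside

inside=no margin=22308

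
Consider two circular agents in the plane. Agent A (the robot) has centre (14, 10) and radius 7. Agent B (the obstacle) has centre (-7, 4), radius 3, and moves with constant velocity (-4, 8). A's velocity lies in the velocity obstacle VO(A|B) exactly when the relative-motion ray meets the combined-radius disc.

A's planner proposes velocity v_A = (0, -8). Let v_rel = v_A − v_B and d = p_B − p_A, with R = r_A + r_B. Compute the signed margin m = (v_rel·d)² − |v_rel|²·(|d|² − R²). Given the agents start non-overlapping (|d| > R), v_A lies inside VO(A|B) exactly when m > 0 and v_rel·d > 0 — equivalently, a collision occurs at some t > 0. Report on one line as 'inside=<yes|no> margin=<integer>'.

d = (-21, -6),  |d|² = 477;  R = 7+3 = 10,  c = 477−10² = 377
v_rel = (4, -16),  |v_rel|² = 272;  v_rel·d = (4)·(-21) + (-16)·(-6) = 12
272·t² − 24·t + 377 = 0  ⇒  m = 12² − 272·377 = -102400
m = -102400 < 0,  v_rel·d = 12 > 0  ⇒  outside

inside=no margin=-102400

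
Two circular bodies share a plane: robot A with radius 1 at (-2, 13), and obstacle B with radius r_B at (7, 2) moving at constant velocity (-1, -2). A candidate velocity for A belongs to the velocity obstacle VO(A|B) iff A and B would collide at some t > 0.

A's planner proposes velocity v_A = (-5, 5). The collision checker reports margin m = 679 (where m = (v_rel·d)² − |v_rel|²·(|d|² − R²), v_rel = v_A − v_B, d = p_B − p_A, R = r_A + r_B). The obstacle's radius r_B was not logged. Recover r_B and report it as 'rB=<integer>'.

m = 679
d = (9, -11);  v_rel = (-4, 7),  |v_rel|² = 65
v_rel×d = (-4)·(-11) − (7)·(9) = -19
since m = R²·65 − (-19)²:  R² = (361 + 679) / 65 = 16
R = √16 = 4  ⇒  r_B = 4 − 1 = 3

rB=3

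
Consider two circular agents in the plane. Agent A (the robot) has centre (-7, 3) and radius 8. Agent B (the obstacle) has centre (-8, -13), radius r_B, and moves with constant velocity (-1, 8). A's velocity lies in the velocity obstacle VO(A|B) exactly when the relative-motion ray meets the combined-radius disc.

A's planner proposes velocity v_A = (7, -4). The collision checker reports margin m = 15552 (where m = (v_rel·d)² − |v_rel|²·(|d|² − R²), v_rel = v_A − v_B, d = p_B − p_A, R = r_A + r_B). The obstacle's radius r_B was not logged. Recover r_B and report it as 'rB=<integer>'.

m = 15552
d = (-1, -16);  v_rel = (8, -12),  |v_rel|² = 208
v_rel×d = (8)·(-16) − (-12)·(-1) = -140
since m = R²·208 − (-140)²:  R² = (19600 + 15552) / 208 = 169
R = √169 = 13  ⇒  r_B = 13 − 8 = 5

rB=5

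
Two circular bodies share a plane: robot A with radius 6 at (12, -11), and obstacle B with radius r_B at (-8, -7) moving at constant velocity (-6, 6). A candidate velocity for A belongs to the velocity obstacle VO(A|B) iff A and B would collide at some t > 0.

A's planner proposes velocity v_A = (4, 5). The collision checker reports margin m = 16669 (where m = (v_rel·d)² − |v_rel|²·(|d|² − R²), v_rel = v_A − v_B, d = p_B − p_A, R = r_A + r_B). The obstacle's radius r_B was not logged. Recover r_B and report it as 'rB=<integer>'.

m = 16669
d = (-20, 4);  v_rel = (10, -1),  |v_rel|² = 101
v_rel×d = (10)·(4) − (-1)·(-20) = 20
since m = R²·101 − 20²:  R² = (400 + 16669) / 101 = 169
R = √169 = 13  ⇒  r_B = 13 − 6 = 7

rB=7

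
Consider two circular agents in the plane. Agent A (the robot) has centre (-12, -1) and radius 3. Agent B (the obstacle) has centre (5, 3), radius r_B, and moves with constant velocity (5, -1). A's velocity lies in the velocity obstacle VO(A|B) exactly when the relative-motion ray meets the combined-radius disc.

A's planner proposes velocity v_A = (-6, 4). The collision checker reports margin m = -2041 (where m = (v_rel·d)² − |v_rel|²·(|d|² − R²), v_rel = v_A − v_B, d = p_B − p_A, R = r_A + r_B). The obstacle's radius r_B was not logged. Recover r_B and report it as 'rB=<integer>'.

m = -2041
d = (17, 4);  v_rel = (-11, 5),  |v_rel|² = 146
v_rel×d = (-11)·(4) − (5)·(17) = -129
since m = R²·146 − (-129)²:  R² = (16641 + -2041) / 146 = 100
R = √100 = 10  ⇒  r_B = 10 − 3 = 7

rB=7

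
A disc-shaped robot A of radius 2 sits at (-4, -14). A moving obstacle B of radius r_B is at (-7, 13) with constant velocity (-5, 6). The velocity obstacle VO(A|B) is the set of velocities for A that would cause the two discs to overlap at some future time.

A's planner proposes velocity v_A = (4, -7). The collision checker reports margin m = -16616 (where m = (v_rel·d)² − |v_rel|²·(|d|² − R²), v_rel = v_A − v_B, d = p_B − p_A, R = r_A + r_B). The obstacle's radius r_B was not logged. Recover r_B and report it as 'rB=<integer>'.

m = -16616
d = (-3, 27);  v_rel = (9, -13),  |v_rel|² = 250
v_rel×d = (9)·(27) − (-13)·(-3) = 204
since m = R²·250 − 204²:  R² = (41616 + -16616) / 250 = 100
R = √100 = 10  ⇒  r_B = 10 − 2 = 8

rB=8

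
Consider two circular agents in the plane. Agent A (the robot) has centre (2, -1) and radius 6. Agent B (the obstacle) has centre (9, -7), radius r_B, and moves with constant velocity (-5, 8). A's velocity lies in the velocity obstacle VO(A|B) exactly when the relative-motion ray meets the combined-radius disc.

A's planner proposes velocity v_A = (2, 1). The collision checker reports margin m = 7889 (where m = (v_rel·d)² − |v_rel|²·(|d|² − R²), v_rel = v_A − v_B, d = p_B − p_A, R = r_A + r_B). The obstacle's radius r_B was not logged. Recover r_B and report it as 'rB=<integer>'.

m = 7889
d = (7, -6);  v_rel = (7, -7),  |v_rel|² = 98
v_rel×d = (7)·(-6) − (-7)·(7) = 7
since m = R²·98 − 7²:  R² = (49 + 7889) / 98 = 81
R = √81 = 9  ⇒  r_B = 9 − 6 = 3

rB=3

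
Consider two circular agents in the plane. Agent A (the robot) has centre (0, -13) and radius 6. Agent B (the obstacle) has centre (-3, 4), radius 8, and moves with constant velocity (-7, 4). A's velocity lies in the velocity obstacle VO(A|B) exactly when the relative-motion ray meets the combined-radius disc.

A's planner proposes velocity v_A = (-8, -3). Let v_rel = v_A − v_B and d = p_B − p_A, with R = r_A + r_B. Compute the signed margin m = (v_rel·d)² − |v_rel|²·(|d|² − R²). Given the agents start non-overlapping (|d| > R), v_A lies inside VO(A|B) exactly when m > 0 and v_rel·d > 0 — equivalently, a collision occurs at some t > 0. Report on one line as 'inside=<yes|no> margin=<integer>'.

d = (-3, 17),  |d|² = 298;  R = 6+8 = 14,  c = 298−14² = 102
v_rel = (-1, -7),  |v_rel|² = 50;  v_rel·d = (-1)·(-3) + (-7)·(17) = -116
50·t² + 232·t + 102 = 0  ⇒  m = (-116)² − 50·102 = 8356
m = 8356 > 0,  v_rel·d = -116 < 0  ⇒  outside

inside=no margin=8356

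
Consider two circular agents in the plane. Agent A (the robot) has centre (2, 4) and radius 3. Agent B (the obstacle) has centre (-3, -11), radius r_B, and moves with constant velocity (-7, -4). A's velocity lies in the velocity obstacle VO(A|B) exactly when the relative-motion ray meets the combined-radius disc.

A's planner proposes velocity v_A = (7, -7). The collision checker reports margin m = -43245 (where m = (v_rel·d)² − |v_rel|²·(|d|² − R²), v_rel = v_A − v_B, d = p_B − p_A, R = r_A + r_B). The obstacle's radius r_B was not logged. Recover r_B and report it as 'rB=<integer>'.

m = -43245
d = (-5, -15);  v_rel = (14, -3),  |v_rel|² = 205
v_rel×d = (14)·(-15) − (-3)·(-5) = -225
since m = R²·205 − (-225)²:  R² = (50625 + -43245) / 205 = 36
R = √36 = 6  ⇒  r_B = 6 − 3 = 3

rB=3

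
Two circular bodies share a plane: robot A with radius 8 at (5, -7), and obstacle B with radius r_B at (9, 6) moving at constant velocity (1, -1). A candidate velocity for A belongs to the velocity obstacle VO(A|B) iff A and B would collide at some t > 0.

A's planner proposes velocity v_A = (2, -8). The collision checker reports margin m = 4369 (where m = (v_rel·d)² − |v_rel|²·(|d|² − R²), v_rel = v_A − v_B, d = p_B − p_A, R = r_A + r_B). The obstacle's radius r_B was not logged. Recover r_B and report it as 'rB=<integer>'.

m = 4369
d = (4, 13);  v_rel = (1, -7),  |v_rel|² = 50
v_rel×d = (1)·(13) − (-7)·(4) = 41
since m = R²·50 − 41²:  R² = (1681 + 4369) / 50 = 121
R = √121 = 11  ⇒  r_B = 11 − 8 = 3

rB=3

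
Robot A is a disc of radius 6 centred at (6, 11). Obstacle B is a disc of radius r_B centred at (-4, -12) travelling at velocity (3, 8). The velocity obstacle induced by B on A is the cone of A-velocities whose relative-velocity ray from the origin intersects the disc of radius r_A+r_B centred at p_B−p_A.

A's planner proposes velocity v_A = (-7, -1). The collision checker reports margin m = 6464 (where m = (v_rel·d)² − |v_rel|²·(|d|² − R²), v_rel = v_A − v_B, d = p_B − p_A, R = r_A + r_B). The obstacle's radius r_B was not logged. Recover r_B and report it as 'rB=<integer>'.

m = 6464
d = (-10, -23);  v_rel = (-10, -9),  |v_rel|² = 181
v_rel×d = (-10)·(-23) − (-9)·(-10) = 140
since m = R²·181 − 140²:  R² = (19600 + 6464) / 181 = 144
R = √144 = 12  ⇒  r_B = 12 − 6 = 6

rB=6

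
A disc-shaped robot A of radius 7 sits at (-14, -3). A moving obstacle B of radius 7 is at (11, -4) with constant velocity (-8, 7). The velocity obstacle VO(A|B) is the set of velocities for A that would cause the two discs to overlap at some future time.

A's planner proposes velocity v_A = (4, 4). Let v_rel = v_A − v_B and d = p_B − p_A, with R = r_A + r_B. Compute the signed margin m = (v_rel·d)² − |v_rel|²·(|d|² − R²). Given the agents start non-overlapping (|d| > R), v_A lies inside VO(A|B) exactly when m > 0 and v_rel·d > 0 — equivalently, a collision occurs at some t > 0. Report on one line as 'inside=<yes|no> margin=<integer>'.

d = (25, -1),  |d|² = 626;  R = 7+7 = 14,  c = 626−14² = 430
v_rel = (12, -3),  |v_rel|² = 153;  v_rel·d = (12)·(25) + (-3)·(-1) = 303
153·t² − 606·t + 430 = 0  ⇒  m = 303² − 153·430 = 26019
m = 26019 > 0,  v_rel·d = 303 > 0  ⇒  inside

inside=yes margin=26019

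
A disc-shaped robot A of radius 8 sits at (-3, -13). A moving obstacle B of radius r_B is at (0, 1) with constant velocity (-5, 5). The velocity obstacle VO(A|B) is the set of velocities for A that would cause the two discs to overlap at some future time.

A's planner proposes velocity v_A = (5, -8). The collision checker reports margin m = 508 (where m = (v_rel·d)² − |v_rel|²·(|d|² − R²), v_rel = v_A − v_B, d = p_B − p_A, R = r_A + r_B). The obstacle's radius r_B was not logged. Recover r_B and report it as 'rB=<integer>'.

m = 508
d = (3, 14);  v_rel = (10, -13),  |v_rel|² = 269
v_rel×d = (10)·(14) − (-13)·(3) = 179
since m = R²·269 − 179²:  R² = (32041 + 508) / 269 = 121
R = √121 = 11  ⇒  r_B = 11 − 8 = 3

rB=3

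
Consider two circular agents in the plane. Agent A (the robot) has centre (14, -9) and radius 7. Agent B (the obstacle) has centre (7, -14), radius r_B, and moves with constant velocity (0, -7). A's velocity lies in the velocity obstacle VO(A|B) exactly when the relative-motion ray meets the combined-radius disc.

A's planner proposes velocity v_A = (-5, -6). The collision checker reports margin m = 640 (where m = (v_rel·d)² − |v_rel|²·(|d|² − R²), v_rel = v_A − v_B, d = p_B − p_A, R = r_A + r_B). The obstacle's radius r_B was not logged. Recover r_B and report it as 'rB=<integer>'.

m = 640
d = (-7, -5);  v_rel = (-5, 1),  |v_rel|² = 26
v_rel×d = (-5)·(-5) − (1)·(-7) = 32
since m = R²·26 − 32²:  R² = (1024 + 640) / 26 = 64
R = √64 = 8  ⇒  r_B = 8 − 7 = 1

rB=1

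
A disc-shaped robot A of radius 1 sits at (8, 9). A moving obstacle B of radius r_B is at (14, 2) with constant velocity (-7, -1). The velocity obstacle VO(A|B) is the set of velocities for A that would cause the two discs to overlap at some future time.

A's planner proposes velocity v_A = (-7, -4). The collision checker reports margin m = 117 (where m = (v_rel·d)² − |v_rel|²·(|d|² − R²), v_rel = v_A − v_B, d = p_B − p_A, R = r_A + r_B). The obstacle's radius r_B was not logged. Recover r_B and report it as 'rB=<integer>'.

m = 117
d = (6, -7);  v_rel = (0, -3),  |v_rel|² = 9
v_rel×d = (0)·(-7) − (-3)·(6) = 18
since m = R²·9 − 18²:  R² = (324 + 117) / 9 = 49
R = √49 = 7  ⇒  r_B = 7 − 1 = 6

rB=6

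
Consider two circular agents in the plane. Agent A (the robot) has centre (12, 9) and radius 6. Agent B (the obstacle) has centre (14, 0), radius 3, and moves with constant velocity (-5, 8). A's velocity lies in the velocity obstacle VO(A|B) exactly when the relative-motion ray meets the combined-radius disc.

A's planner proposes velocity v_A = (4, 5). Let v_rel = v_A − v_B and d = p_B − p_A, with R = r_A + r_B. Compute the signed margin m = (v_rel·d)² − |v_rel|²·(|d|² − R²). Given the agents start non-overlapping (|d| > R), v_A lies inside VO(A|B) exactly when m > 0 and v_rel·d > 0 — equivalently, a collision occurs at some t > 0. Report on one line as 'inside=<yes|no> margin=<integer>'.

d = (2, -9),  |d|² = 85;  R = 6+3 = 9,  c = 85−9² = 4
v_rel = (9, -3),  |v_rel|² = 90;  v_rel·d = (9)·(2) + (-3)·(-9) = 45
90·t² − 90·t + 4 = 0  ⇒  m = 45² − 90·4 = 1665
m = 1665 > 0,  v_rel·d = 45 > 0  ⇒  inside

inside=yes margin=1665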